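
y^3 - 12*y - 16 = (y - 4)*(y + 2)^2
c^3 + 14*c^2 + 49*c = c*(c + 7)^2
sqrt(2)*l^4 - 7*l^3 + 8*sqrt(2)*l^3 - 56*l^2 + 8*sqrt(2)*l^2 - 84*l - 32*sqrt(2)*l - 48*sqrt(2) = (l + 2)*(l + 6)*(l - 4*sqrt(2))*(sqrt(2)*l + 1)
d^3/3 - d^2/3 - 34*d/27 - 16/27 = (d/3 + 1/3)*(d - 8/3)*(d + 2/3)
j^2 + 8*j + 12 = (j + 2)*(j + 6)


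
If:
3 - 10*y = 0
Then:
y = 3/10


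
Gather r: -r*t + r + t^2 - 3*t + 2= r*(1 - t) + t^2 - 3*t + 2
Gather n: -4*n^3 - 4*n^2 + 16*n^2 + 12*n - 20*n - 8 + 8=-4*n^3 + 12*n^2 - 8*n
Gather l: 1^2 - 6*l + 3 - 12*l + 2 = 6 - 18*l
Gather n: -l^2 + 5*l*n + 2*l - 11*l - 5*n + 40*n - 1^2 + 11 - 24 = -l^2 - 9*l + n*(5*l + 35) - 14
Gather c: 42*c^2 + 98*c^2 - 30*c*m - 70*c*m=140*c^2 - 100*c*m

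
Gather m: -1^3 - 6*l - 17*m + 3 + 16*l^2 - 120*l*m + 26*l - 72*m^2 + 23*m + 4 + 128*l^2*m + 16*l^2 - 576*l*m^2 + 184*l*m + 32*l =32*l^2 + 52*l + m^2*(-576*l - 72) + m*(128*l^2 + 64*l + 6) + 6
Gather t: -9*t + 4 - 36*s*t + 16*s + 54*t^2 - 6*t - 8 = 16*s + 54*t^2 + t*(-36*s - 15) - 4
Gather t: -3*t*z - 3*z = -3*t*z - 3*z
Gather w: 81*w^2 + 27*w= 81*w^2 + 27*w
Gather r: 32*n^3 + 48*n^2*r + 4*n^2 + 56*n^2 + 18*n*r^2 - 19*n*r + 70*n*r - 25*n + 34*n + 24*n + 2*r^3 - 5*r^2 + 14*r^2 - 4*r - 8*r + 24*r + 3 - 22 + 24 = 32*n^3 + 60*n^2 + 33*n + 2*r^3 + r^2*(18*n + 9) + r*(48*n^2 + 51*n + 12) + 5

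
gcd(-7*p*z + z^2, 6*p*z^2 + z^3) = z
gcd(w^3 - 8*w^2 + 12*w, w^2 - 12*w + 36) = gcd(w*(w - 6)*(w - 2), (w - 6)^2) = w - 6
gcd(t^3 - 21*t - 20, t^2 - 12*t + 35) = t - 5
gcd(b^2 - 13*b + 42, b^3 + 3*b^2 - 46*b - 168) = b - 7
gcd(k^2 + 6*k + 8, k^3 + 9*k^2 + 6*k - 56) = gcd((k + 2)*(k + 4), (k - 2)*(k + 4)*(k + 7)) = k + 4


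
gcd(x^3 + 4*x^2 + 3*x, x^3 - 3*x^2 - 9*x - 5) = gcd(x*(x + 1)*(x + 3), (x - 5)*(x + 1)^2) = x + 1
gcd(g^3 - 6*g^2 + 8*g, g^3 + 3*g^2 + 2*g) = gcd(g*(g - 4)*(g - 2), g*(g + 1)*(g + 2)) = g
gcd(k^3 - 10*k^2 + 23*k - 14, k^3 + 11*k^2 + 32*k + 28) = 1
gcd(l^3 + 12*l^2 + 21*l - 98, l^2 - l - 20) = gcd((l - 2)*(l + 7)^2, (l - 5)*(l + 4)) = 1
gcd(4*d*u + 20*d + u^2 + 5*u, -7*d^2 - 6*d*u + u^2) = 1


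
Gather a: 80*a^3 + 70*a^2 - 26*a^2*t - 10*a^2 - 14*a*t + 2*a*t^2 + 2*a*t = 80*a^3 + a^2*(60 - 26*t) + a*(2*t^2 - 12*t)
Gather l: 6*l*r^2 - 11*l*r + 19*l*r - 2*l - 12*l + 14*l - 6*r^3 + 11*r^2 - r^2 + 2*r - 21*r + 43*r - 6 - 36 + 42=l*(6*r^2 + 8*r) - 6*r^3 + 10*r^2 + 24*r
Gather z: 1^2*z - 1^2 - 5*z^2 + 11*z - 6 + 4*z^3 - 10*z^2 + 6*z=4*z^3 - 15*z^2 + 18*z - 7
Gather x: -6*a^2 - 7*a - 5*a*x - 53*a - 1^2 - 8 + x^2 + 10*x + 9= -6*a^2 - 60*a + x^2 + x*(10 - 5*a)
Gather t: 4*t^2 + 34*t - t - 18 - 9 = 4*t^2 + 33*t - 27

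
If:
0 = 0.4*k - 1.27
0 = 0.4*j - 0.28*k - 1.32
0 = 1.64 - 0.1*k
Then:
No Solution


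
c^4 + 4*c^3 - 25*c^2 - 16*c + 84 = (c - 3)*(c - 2)*(c + 2)*(c + 7)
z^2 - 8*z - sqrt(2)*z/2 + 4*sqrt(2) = (z - 8)*(z - sqrt(2)/2)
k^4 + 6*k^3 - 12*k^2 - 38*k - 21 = (k - 3)*(k + 1)^2*(k + 7)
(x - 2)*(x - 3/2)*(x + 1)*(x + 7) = x^4 + 9*x^3/2 - 18*x^2 - x/2 + 21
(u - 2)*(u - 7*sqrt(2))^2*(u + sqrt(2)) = u^4 - 13*sqrt(2)*u^3 - 2*u^3 + 26*sqrt(2)*u^2 + 70*u^2 - 140*u + 98*sqrt(2)*u - 196*sqrt(2)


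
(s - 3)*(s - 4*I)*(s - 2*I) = s^3 - 3*s^2 - 6*I*s^2 - 8*s + 18*I*s + 24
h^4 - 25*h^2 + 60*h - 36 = (h - 3)*(h - 2)*(h - 1)*(h + 6)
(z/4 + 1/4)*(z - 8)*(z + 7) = z^3/4 - 57*z/4 - 14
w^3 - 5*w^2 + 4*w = w*(w - 4)*(w - 1)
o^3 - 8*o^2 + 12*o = o*(o - 6)*(o - 2)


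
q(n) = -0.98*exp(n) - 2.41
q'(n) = -0.98*exp(n)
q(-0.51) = -3.00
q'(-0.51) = -0.59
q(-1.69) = -2.59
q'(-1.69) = -0.18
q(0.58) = -4.16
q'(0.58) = -1.75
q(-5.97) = -2.41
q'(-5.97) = -0.00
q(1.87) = -8.77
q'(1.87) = -6.36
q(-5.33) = -2.41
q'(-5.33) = -0.00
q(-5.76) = -2.41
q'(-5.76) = -0.00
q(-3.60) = -2.44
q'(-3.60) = -0.03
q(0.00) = -3.39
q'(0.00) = -0.98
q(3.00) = -22.09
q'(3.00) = -19.68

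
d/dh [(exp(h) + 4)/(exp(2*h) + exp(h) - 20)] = (-(exp(h) + 4)*(2*exp(h) + 1) + exp(2*h) + exp(h) - 20)*exp(h)/(exp(2*h) + exp(h) - 20)^2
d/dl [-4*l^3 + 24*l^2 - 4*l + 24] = -12*l^2 + 48*l - 4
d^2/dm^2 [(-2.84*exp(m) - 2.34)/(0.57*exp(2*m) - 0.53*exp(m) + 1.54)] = (-0.922716000000001*exp(4*m) - 3.899028*exp(3*m) + 17.078454*exp(2*m) + 5.240894*exp(m) - 8.645252)*exp(m)/(0.185193*exp(6*m) - 0.516591*exp(5*m) + 1.981377*exp(4*m) - 2.940281*exp(3*m) + 5.353194*exp(2*m) - 3.770844*exp(m) + 3.652264)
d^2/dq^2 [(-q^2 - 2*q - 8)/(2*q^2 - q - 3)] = 2*(-10*q^3 - 114*q^2 + 12*q - 59)/(8*q^6 - 12*q^5 - 30*q^4 + 35*q^3 + 45*q^2 - 27*q - 27)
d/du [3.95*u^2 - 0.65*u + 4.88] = 7.9*u - 0.65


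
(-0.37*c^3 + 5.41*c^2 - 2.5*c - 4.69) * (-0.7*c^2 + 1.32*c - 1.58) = 0.259*c^5 - 4.2754*c^4 + 9.4758*c^3 - 8.5648*c^2 - 2.2408*c + 7.4102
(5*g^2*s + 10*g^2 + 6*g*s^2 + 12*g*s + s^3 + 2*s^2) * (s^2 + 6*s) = 5*g^2*s^3 + 40*g^2*s^2 + 60*g^2*s + 6*g*s^4 + 48*g*s^3 + 72*g*s^2 + s^5 + 8*s^4 + 12*s^3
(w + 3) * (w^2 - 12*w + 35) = w^3 - 9*w^2 - w + 105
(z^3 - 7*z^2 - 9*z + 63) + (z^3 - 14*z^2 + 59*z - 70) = 2*z^3 - 21*z^2 + 50*z - 7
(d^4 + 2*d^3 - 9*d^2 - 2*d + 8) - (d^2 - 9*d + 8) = d^4 + 2*d^3 - 10*d^2 + 7*d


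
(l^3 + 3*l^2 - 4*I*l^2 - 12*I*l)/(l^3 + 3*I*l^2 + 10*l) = (l^2 + l*(3 - 4*I) - 12*I)/(l^2 + 3*I*l + 10)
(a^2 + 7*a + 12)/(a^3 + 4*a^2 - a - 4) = (a + 3)/(a^2 - 1)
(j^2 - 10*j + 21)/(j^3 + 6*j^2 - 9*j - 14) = (j^2 - 10*j + 21)/(j^3 + 6*j^2 - 9*j - 14)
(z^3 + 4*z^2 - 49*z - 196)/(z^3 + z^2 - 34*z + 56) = (z^2 - 3*z - 28)/(z^2 - 6*z + 8)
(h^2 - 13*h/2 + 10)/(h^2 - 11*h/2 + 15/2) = (h - 4)/(h - 3)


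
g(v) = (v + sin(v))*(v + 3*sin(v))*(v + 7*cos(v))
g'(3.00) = 24.31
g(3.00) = -42.26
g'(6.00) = 498.39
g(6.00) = 375.63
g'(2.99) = 23.49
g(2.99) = -42.50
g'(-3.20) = -58.18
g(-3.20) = -96.82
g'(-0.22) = -21.84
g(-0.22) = 2.53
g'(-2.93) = -30.94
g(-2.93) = -109.26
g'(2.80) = 4.86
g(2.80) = -45.28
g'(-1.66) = 112.53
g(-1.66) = -28.19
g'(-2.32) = 72.09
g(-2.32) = -97.71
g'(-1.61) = 108.80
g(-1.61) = -22.65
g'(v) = (1 - 7*sin(v))*(v + sin(v))*(v + 3*sin(v)) + (v + sin(v))*(v + 7*cos(v))*(3*cos(v) + 1) + (v + 3*sin(v))*(v + 7*cos(v))*(cos(v) + 1)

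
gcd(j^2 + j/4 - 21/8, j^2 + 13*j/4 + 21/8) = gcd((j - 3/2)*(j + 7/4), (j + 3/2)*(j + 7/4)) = j + 7/4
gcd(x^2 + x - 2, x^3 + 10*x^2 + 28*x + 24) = x + 2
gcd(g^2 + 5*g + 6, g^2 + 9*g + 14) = g + 2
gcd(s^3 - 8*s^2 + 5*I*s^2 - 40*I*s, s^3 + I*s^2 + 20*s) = s^2 + 5*I*s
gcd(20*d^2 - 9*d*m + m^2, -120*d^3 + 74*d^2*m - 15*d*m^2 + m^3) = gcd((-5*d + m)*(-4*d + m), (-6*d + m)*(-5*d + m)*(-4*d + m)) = 20*d^2 - 9*d*m + m^2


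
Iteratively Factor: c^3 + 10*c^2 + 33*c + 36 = (c + 4)*(c^2 + 6*c + 9) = (c + 3)*(c + 4)*(c + 3)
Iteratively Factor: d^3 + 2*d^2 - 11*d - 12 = (d - 3)*(d^2 + 5*d + 4) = (d - 3)*(d + 4)*(d + 1)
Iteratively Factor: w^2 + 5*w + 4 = (w + 4)*(w + 1)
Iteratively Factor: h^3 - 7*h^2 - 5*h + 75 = (h + 3)*(h^2 - 10*h + 25) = (h - 5)*(h + 3)*(h - 5)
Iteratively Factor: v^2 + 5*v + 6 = (v + 3)*(v + 2)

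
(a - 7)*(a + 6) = a^2 - a - 42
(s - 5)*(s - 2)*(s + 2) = s^3 - 5*s^2 - 4*s + 20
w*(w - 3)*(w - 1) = w^3 - 4*w^2 + 3*w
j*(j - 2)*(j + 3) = j^3 + j^2 - 6*j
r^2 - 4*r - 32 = (r - 8)*(r + 4)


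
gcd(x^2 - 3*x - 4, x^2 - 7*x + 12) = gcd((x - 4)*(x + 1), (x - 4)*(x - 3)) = x - 4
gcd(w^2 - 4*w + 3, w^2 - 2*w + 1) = w - 1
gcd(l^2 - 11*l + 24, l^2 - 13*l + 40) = l - 8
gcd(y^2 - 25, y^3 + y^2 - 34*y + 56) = 1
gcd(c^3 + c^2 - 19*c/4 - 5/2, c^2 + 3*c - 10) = c - 2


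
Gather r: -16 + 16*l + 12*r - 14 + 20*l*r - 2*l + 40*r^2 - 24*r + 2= 14*l + 40*r^2 + r*(20*l - 12) - 28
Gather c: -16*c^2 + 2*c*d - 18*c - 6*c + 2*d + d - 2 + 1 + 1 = -16*c^2 + c*(2*d - 24) + 3*d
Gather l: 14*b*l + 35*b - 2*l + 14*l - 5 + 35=35*b + l*(14*b + 12) + 30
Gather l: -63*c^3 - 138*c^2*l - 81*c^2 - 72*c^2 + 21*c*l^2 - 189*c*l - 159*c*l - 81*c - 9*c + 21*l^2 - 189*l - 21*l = -63*c^3 - 153*c^2 - 90*c + l^2*(21*c + 21) + l*(-138*c^2 - 348*c - 210)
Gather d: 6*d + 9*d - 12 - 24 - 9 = 15*d - 45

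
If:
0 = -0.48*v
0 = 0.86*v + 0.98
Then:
No Solution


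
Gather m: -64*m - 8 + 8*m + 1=-56*m - 7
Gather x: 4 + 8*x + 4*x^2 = 4*x^2 + 8*x + 4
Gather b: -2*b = -2*b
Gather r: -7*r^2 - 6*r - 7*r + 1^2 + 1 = -7*r^2 - 13*r + 2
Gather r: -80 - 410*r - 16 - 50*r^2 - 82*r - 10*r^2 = -60*r^2 - 492*r - 96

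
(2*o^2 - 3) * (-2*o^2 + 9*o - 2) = -4*o^4 + 18*o^3 + 2*o^2 - 27*o + 6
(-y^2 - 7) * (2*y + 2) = -2*y^3 - 2*y^2 - 14*y - 14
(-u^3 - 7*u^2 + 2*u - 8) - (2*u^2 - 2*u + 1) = -u^3 - 9*u^2 + 4*u - 9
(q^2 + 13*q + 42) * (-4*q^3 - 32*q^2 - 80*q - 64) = -4*q^5 - 84*q^4 - 664*q^3 - 2448*q^2 - 4192*q - 2688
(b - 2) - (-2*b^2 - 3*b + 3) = 2*b^2 + 4*b - 5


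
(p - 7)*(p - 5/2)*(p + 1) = p^3 - 17*p^2/2 + 8*p + 35/2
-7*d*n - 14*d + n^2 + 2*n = (-7*d + n)*(n + 2)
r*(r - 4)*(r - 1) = r^3 - 5*r^2 + 4*r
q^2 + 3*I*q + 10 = (q - 2*I)*(q + 5*I)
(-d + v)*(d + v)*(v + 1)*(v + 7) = -d^2*v^2 - 8*d^2*v - 7*d^2 + v^4 + 8*v^3 + 7*v^2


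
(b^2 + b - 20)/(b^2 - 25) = (b - 4)/(b - 5)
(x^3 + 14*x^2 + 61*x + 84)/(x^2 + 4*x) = x + 10 + 21/x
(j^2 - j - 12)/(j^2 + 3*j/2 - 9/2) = 2*(j - 4)/(2*j - 3)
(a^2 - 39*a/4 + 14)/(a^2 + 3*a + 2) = (a^2 - 39*a/4 + 14)/(a^2 + 3*a + 2)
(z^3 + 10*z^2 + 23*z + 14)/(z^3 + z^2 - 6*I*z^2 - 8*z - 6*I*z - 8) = (z^2 + 9*z + 14)/(z^2 - 6*I*z - 8)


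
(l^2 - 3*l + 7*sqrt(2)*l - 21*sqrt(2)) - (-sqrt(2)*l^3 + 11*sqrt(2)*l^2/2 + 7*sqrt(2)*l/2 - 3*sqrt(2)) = sqrt(2)*l^3 - 11*sqrt(2)*l^2/2 + l^2 - 3*l + 7*sqrt(2)*l/2 - 18*sqrt(2)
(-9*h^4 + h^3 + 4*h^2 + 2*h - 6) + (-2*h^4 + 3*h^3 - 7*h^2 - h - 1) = -11*h^4 + 4*h^3 - 3*h^2 + h - 7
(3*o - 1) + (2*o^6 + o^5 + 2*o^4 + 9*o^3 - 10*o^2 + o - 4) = 2*o^6 + o^5 + 2*o^4 + 9*o^3 - 10*o^2 + 4*o - 5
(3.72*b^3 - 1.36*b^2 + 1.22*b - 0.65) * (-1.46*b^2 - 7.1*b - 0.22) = -5.4312*b^5 - 24.4264*b^4 + 7.0564*b^3 - 7.4138*b^2 + 4.3466*b + 0.143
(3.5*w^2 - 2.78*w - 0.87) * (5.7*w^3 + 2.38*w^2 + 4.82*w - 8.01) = 19.95*w^5 - 7.516*w^4 + 5.2946*w^3 - 43.5052*w^2 + 18.0744*w + 6.9687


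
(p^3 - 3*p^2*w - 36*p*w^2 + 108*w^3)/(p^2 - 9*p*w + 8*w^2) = (p^3 - 3*p^2*w - 36*p*w^2 + 108*w^3)/(p^2 - 9*p*w + 8*w^2)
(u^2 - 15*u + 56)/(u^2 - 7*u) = (u - 8)/u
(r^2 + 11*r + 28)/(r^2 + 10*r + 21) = (r + 4)/(r + 3)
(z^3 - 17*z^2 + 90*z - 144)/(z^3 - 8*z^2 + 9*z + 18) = (z - 8)/(z + 1)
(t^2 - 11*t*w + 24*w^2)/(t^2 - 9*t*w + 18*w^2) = (t - 8*w)/(t - 6*w)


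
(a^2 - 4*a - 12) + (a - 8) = a^2 - 3*a - 20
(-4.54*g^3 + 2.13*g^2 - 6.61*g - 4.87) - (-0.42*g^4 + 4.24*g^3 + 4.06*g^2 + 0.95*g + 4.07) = 0.42*g^4 - 8.78*g^3 - 1.93*g^2 - 7.56*g - 8.94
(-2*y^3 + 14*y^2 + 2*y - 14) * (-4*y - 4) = 8*y^4 - 48*y^3 - 64*y^2 + 48*y + 56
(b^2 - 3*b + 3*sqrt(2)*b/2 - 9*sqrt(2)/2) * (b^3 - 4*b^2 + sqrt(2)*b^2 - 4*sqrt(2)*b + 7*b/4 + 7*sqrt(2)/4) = b^5 - 7*b^4 + 5*sqrt(2)*b^4/2 - 35*sqrt(2)*b^3/2 + 67*b^3/4 - 105*b^2/4 + 275*sqrt(2)*b^2/8 - 105*sqrt(2)*b/8 + 165*b/4 - 63/4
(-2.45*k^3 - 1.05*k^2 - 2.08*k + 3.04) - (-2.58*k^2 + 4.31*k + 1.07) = -2.45*k^3 + 1.53*k^2 - 6.39*k + 1.97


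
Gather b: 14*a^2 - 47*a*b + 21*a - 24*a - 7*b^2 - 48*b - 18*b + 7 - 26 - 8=14*a^2 - 3*a - 7*b^2 + b*(-47*a - 66) - 27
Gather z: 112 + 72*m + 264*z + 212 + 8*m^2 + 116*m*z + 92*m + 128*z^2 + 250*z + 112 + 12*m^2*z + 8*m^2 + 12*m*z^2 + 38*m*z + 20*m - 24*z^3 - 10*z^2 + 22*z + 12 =16*m^2 + 184*m - 24*z^3 + z^2*(12*m + 118) + z*(12*m^2 + 154*m + 536) + 448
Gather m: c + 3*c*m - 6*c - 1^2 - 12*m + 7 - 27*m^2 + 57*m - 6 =-5*c - 27*m^2 + m*(3*c + 45)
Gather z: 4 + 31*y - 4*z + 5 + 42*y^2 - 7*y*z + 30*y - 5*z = 42*y^2 + 61*y + z*(-7*y - 9) + 9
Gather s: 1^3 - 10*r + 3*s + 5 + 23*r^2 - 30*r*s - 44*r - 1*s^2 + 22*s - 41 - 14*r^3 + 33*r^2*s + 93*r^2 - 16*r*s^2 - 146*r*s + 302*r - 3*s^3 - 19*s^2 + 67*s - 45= -14*r^3 + 116*r^2 + 248*r - 3*s^3 + s^2*(-16*r - 20) + s*(33*r^2 - 176*r + 92) - 80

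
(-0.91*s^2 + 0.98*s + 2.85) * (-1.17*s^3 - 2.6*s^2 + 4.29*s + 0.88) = 1.0647*s^5 + 1.2194*s^4 - 9.7864*s^3 - 4.0066*s^2 + 13.0889*s + 2.508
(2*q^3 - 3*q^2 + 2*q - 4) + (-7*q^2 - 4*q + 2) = 2*q^3 - 10*q^2 - 2*q - 2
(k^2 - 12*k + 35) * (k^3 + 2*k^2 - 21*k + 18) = k^5 - 10*k^4 - 10*k^3 + 340*k^2 - 951*k + 630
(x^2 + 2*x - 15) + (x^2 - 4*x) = 2*x^2 - 2*x - 15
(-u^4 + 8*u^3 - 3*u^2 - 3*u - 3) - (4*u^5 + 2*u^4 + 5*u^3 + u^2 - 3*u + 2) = -4*u^5 - 3*u^4 + 3*u^3 - 4*u^2 - 5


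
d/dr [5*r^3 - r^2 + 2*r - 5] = 15*r^2 - 2*r + 2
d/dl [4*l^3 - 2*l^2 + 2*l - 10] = 12*l^2 - 4*l + 2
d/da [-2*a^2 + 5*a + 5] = 5 - 4*a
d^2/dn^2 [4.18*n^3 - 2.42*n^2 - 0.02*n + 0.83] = 25.08*n - 4.84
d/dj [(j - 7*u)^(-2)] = -2/(j - 7*u)^3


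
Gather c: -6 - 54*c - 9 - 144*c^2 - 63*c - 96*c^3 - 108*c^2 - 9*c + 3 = -96*c^3 - 252*c^2 - 126*c - 12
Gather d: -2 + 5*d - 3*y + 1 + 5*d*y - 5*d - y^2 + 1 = 5*d*y - y^2 - 3*y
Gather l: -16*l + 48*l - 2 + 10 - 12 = 32*l - 4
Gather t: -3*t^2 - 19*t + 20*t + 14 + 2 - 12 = -3*t^2 + t + 4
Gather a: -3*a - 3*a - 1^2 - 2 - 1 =-6*a - 4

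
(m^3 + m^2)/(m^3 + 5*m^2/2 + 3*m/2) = 2*m/(2*m + 3)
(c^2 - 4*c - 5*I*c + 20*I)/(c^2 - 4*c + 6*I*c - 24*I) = (c - 5*I)/(c + 6*I)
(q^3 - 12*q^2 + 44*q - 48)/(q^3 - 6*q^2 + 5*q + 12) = (q^2 - 8*q + 12)/(q^2 - 2*q - 3)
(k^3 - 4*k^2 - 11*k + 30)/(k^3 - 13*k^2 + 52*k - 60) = (k + 3)/(k - 6)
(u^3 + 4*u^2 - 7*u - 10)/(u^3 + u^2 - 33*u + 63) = (u^3 + 4*u^2 - 7*u - 10)/(u^3 + u^2 - 33*u + 63)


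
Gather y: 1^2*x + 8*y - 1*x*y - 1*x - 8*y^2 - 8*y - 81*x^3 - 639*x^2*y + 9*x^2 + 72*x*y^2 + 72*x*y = -81*x^3 + 9*x^2 + y^2*(72*x - 8) + y*(-639*x^2 + 71*x)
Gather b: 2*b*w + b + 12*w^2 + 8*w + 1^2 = b*(2*w + 1) + 12*w^2 + 8*w + 1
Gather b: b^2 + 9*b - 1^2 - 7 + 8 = b^2 + 9*b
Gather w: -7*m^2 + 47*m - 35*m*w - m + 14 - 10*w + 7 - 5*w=-7*m^2 + 46*m + w*(-35*m - 15) + 21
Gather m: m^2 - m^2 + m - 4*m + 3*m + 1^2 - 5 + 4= 0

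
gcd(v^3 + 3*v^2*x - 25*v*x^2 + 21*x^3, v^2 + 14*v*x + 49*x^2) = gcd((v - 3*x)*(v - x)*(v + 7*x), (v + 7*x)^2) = v + 7*x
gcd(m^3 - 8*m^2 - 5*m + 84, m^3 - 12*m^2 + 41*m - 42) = m - 7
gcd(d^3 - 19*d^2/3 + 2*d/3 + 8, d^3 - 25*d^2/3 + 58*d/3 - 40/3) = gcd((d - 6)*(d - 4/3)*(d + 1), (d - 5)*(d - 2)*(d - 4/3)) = d - 4/3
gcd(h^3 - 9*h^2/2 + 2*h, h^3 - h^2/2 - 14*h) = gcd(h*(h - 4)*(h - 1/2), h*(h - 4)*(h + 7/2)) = h^2 - 4*h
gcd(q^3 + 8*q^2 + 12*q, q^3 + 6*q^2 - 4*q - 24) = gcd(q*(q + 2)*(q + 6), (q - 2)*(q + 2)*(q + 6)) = q^2 + 8*q + 12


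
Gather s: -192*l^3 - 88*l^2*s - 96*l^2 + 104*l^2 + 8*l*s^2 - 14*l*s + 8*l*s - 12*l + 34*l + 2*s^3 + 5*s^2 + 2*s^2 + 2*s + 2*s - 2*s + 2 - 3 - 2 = -192*l^3 + 8*l^2 + 22*l + 2*s^3 + s^2*(8*l + 7) + s*(-88*l^2 - 6*l + 2) - 3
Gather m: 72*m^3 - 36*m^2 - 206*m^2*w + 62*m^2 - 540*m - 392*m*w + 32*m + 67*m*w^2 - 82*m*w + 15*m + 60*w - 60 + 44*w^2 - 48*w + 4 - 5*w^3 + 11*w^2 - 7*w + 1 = 72*m^3 + m^2*(26 - 206*w) + m*(67*w^2 - 474*w - 493) - 5*w^3 + 55*w^2 + 5*w - 55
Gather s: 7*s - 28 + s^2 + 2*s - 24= s^2 + 9*s - 52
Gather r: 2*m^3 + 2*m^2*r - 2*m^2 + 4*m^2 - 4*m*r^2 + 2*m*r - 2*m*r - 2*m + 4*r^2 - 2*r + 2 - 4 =2*m^3 + 2*m^2 - 2*m + r^2*(4 - 4*m) + r*(2*m^2 - 2) - 2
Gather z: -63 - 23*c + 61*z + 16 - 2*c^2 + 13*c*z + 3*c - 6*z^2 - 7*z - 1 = -2*c^2 - 20*c - 6*z^2 + z*(13*c + 54) - 48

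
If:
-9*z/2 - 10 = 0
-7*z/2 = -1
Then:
No Solution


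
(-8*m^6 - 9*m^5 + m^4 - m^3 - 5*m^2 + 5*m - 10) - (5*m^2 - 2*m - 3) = -8*m^6 - 9*m^5 + m^4 - m^3 - 10*m^2 + 7*m - 7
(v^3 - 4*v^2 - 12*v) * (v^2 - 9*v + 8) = v^5 - 13*v^4 + 32*v^3 + 76*v^2 - 96*v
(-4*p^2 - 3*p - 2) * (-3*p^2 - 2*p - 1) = 12*p^4 + 17*p^3 + 16*p^2 + 7*p + 2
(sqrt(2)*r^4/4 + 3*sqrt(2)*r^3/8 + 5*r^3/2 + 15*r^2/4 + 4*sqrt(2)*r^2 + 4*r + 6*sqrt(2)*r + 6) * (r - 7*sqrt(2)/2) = sqrt(2)*r^5/4 + 3*sqrt(2)*r^4/8 + 3*r^4/4 - 19*sqrt(2)*r^3/4 + 9*r^3/8 - 24*r^2 - 57*sqrt(2)*r^2/8 - 36*r - 14*sqrt(2)*r - 21*sqrt(2)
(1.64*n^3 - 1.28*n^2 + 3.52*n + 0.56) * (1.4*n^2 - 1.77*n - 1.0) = 2.296*n^5 - 4.6948*n^4 + 5.5536*n^3 - 4.1664*n^2 - 4.5112*n - 0.56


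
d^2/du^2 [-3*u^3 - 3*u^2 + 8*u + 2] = -18*u - 6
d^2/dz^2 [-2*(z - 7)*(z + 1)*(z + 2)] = 16 - 12*z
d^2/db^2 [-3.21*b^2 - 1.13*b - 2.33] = -6.42000000000000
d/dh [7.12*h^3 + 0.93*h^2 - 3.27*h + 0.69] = 21.36*h^2 + 1.86*h - 3.27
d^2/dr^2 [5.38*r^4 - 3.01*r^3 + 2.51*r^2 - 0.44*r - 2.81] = 64.56*r^2 - 18.06*r + 5.02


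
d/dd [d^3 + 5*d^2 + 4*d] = 3*d^2 + 10*d + 4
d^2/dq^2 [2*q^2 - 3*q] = 4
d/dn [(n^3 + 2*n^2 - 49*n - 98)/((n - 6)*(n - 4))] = (n^4 - 20*n^3 + 101*n^2 + 292*n - 2156)/(n^4 - 20*n^3 + 148*n^2 - 480*n + 576)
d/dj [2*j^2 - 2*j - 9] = 4*j - 2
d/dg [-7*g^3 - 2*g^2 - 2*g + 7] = -21*g^2 - 4*g - 2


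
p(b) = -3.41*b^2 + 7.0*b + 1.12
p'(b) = 7.0 - 6.82*b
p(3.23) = -11.85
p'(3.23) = -15.03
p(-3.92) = -78.72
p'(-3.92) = 33.73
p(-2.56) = -39.15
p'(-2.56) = 24.46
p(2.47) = -2.39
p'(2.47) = -9.85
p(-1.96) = -25.70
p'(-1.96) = 20.37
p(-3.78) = -74.06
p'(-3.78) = 32.78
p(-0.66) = -4.99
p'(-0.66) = 11.50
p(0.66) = 4.25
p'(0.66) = 2.50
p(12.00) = -405.92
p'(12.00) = -74.84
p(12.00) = -405.92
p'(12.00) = -74.84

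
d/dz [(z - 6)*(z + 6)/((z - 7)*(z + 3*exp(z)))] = (2*z*(z - 7)*(z + 3*exp(z)) - (z - 7)*(z - 6)*(z + 6)*(3*exp(z) + 1) - (z - 6)*(z + 6)*(z + 3*exp(z)))/((z - 7)^2*(z + 3*exp(z))^2)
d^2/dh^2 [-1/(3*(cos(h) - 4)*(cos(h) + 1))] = (4*sin(h)^4/3 - 9*sin(h)^2 - cos(h)/4 - 3*cos(3*h)/4 - 1)/((cos(h) - 4)^3*(cos(h) + 1)^3)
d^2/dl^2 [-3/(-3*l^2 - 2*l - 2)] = 6*(-9*l^2 - 6*l + 4*(3*l + 1)^2 - 6)/(3*l^2 + 2*l + 2)^3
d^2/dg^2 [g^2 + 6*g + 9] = 2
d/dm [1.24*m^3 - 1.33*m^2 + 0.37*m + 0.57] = 3.72*m^2 - 2.66*m + 0.37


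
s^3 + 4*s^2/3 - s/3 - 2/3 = (s - 2/3)*(s + 1)^2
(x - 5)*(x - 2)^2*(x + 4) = x^4 - 5*x^3 - 12*x^2 + 76*x - 80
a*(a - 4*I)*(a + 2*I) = a^3 - 2*I*a^2 + 8*a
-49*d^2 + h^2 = (-7*d + h)*(7*d + h)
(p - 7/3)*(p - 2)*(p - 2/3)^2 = p^4 - 17*p^3/3 + 98*p^2/9 - 220*p/27 + 56/27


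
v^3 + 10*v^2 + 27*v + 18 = (v + 1)*(v + 3)*(v + 6)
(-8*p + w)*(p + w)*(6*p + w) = -48*p^3 - 50*p^2*w - p*w^2 + w^3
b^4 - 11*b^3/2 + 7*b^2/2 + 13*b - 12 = (b - 4)*(b - 2)*(b - 1)*(b + 3/2)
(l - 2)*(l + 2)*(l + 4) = l^3 + 4*l^2 - 4*l - 16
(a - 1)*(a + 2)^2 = a^3 + 3*a^2 - 4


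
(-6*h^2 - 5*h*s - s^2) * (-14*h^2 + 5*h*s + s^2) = 84*h^4 + 40*h^3*s - 17*h^2*s^2 - 10*h*s^3 - s^4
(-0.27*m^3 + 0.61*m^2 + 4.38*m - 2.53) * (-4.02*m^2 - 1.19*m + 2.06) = 1.0854*m^5 - 2.1309*m^4 - 18.8897*m^3 + 6.215*m^2 + 12.0335*m - 5.2118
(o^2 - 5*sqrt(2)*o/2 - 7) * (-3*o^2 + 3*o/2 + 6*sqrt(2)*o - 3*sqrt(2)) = -3*o^4 + 3*o^3/2 + 27*sqrt(2)*o^3/2 - 27*sqrt(2)*o^2/4 - 9*o^2 - 42*sqrt(2)*o + 9*o/2 + 21*sqrt(2)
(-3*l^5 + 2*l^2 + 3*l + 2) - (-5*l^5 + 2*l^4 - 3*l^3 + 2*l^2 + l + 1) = 2*l^5 - 2*l^4 + 3*l^3 + 2*l + 1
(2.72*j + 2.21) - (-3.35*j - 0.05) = 6.07*j + 2.26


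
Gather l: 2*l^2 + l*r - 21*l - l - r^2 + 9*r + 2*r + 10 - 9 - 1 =2*l^2 + l*(r - 22) - r^2 + 11*r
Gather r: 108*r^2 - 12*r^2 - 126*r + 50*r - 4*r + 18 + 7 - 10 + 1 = 96*r^2 - 80*r + 16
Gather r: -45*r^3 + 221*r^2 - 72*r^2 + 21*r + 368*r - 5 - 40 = -45*r^3 + 149*r^2 + 389*r - 45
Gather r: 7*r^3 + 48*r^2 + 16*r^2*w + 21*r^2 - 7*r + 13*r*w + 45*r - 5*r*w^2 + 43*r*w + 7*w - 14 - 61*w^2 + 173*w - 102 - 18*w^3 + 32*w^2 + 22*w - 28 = 7*r^3 + r^2*(16*w + 69) + r*(-5*w^2 + 56*w + 38) - 18*w^3 - 29*w^2 + 202*w - 144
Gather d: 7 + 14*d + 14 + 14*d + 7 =28*d + 28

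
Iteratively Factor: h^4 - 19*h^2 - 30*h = (h + 2)*(h^3 - 2*h^2 - 15*h) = (h - 5)*(h + 2)*(h^2 + 3*h) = (h - 5)*(h + 2)*(h + 3)*(h)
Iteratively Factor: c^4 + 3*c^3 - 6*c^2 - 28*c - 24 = (c + 2)*(c^3 + c^2 - 8*c - 12) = (c - 3)*(c + 2)*(c^2 + 4*c + 4) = (c - 3)*(c + 2)^2*(c + 2)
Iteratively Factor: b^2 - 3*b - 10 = (b - 5)*(b + 2)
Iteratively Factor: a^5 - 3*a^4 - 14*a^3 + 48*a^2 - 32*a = (a)*(a^4 - 3*a^3 - 14*a^2 + 48*a - 32) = a*(a - 2)*(a^3 - a^2 - 16*a + 16) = a*(a - 4)*(a - 2)*(a^2 + 3*a - 4) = a*(a - 4)*(a - 2)*(a - 1)*(a + 4)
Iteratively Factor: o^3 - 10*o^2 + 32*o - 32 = (o - 4)*(o^2 - 6*o + 8) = (o - 4)*(o - 2)*(o - 4)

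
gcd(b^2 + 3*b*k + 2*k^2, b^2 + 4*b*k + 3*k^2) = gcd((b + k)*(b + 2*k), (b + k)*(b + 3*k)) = b + k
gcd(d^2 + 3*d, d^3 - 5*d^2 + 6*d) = d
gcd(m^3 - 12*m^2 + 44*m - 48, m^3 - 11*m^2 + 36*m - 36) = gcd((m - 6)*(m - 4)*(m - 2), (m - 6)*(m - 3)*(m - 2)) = m^2 - 8*m + 12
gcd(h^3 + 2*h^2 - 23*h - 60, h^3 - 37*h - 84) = h^2 + 7*h + 12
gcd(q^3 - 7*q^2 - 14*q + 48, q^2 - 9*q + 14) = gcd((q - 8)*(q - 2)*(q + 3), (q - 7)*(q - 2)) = q - 2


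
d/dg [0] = 0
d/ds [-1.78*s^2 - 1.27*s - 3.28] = -3.56*s - 1.27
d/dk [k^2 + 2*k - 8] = 2*k + 2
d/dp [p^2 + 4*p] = 2*p + 4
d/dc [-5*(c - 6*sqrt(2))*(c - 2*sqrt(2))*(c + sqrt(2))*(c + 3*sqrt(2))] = -20*c^3 + 60*sqrt(2)*c^2 + 340*c - 240*sqrt(2)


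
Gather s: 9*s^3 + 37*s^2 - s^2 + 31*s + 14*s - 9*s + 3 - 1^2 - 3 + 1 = 9*s^3 + 36*s^2 + 36*s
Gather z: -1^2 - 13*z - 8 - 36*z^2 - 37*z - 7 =-36*z^2 - 50*z - 16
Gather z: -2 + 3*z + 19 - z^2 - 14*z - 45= -z^2 - 11*z - 28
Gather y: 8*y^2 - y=8*y^2 - y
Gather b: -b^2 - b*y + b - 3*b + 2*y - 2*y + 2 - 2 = -b^2 + b*(-y - 2)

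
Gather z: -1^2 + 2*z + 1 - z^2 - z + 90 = -z^2 + z + 90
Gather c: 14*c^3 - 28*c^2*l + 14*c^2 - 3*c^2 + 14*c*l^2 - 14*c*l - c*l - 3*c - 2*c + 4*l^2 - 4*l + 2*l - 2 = 14*c^3 + c^2*(11 - 28*l) + c*(14*l^2 - 15*l - 5) + 4*l^2 - 2*l - 2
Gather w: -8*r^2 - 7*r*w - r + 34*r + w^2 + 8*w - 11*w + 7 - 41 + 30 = -8*r^2 + 33*r + w^2 + w*(-7*r - 3) - 4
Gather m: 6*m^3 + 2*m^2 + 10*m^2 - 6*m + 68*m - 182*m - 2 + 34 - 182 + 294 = 6*m^3 + 12*m^2 - 120*m + 144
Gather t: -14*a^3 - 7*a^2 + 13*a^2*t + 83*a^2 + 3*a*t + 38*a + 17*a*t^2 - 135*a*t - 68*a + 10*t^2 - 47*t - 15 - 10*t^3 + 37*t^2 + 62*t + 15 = -14*a^3 + 76*a^2 - 30*a - 10*t^3 + t^2*(17*a + 47) + t*(13*a^2 - 132*a + 15)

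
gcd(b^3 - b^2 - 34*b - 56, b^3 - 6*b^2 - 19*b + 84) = b^2 - 3*b - 28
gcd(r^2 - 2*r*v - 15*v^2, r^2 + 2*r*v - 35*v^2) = r - 5*v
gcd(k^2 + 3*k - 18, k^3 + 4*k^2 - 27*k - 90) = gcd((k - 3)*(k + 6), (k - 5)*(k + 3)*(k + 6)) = k + 6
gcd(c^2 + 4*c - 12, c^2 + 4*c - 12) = c^2 + 4*c - 12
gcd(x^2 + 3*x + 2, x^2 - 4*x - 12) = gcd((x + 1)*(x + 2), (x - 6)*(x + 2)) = x + 2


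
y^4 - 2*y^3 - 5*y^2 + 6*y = y*(y - 3)*(y - 1)*(y + 2)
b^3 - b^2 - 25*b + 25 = (b - 5)*(b - 1)*(b + 5)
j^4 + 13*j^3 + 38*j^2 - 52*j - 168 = (j - 2)*(j + 2)*(j + 6)*(j + 7)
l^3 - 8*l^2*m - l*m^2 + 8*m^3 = (l - 8*m)*(l - m)*(l + m)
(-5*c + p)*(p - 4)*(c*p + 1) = -5*c^2*p^2 + 20*c^2*p + c*p^3 - 4*c*p^2 - 5*c*p + 20*c + p^2 - 4*p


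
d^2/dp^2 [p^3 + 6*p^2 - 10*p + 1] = 6*p + 12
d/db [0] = 0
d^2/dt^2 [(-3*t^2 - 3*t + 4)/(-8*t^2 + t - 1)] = 4*(108*t^3 - 420*t^2 + 12*t + 17)/(512*t^6 - 192*t^5 + 216*t^4 - 49*t^3 + 27*t^2 - 3*t + 1)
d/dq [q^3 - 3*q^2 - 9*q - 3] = 3*q^2 - 6*q - 9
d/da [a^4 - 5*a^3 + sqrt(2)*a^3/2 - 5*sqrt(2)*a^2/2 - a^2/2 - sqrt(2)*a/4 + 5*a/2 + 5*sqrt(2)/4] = 4*a^3 - 15*a^2 + 3*sqrt(2)*a^2/2 - 5*sqrt(2)*a - a - sqrt(2)/4 + 5/2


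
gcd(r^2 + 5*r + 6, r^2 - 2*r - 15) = r + 3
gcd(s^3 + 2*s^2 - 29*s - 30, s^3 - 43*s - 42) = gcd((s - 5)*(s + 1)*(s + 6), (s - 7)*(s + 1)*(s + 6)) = s^2 + 7*s + 6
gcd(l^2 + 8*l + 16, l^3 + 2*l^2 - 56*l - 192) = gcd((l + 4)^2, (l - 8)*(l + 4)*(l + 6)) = l + 4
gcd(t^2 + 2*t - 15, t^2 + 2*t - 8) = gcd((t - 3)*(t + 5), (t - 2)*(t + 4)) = 1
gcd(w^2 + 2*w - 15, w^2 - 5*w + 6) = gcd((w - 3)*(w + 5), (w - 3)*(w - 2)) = w - 3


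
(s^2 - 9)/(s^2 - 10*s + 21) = (s + 3)/(s - 7)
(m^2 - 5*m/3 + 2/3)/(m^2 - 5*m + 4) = (m - 2/3)/(m - 4)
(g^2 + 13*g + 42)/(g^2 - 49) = (g + 6)/(g - 7)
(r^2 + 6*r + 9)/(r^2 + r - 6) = (r + 3)/(r - 2)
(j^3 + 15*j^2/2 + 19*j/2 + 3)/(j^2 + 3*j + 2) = (j^2 + 13*j/2 + 3)/(j + 2)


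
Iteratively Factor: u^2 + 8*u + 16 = (u + 4)*(u + 4)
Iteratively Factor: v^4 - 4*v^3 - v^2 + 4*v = (v - 4)*(v^3 - v) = (v - 4)*(v + 1)*(v^2 - v) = v*(v - 4)*(v + 1)*(v - 1)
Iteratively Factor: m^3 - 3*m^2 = (m)*(m^2 - 3*m) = m*(m - 3)*(m)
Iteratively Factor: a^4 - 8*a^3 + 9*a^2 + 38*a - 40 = (a + 2)*(a^3 - 10*a^2 + 29*a - 20) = (a - 4)*(a + 2)*(a^2 - 6*a + 5) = (a - 4)*(a - 1)*(a + 2)*(a - 5)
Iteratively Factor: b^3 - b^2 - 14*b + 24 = (b + 4)*(b^2 - 5*b + 6) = (b - 3)*(b + 4)*(b - 2)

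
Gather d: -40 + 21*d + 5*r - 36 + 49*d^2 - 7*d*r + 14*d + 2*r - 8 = 49*d^2 + d*(35 - 7*r) + 7*r - 84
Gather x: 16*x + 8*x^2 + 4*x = 8*x^2 + 20*x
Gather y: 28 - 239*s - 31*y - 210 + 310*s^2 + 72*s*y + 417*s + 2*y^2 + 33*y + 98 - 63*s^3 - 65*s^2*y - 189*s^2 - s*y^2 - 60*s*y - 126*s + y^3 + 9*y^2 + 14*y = -63*s^3 + 121*s^2 + 52*s + y^3 + y^2*(11 - s) + y*(-65*s^2 + 12*s + 16) - 84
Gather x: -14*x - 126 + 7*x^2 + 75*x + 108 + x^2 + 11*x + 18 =8*x^2 + 72*x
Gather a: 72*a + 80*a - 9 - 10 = 152*a - 19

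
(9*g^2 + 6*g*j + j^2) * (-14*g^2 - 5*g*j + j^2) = -126*g^4 - 129*g^3*j - 35*g^2*j^2 + g*j^3 + j^4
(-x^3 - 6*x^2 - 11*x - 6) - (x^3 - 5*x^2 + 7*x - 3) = -2*x^3 - x^2 - 18*x - 3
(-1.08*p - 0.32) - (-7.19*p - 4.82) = 6.11*p + 4.5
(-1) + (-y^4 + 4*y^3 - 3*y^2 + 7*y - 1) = -y^4 + 4*y^3 - 3*y^2 + 7*y - 2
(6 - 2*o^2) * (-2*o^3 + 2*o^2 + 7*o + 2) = 4*o^5 - 4*o^4 - 26*o^3 + 8*o^2 + 42*o + 12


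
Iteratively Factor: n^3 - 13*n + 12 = (n - 1)*(n^2 + n - 12) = (n - 1)*(n + 4)*(n - 3)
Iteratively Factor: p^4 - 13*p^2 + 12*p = (p)*(p^3 - 13*p + 12) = p*(p + 4)*(p^2 - 4*p + 3) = p*(p - 3)*(p + 4)*(p - 1)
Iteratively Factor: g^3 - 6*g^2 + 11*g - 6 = (g - 2)*(g^2 - 4*g + 3) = (g - 3)*(g - 2)*(g - 1)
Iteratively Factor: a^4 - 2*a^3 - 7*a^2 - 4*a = (a + 1)*(a^3 - 3*a^2 - 4*a) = (a + 1)^2*(a^2 - 4*a) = a*(a + 1)^2*(a - 4)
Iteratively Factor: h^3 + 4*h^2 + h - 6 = (h + 2)*(h^2 + 2*h - 3) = (h + 2)*(h + 3)*(h - 1)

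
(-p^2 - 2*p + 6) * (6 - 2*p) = 2*p^3 - 2*p^2 - 24*p + 36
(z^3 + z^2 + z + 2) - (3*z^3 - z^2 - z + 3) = -2*z^3 + 2*z^2 + 2*z - 1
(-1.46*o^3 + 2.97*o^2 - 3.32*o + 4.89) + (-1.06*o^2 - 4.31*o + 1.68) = -1.46*o^3 + 1.91*o^2 - 7.63*o + 6.57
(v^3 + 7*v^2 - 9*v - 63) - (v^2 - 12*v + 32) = v^3 + 6*v^2 + 3*v - 95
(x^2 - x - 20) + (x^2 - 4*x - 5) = 2*x^2 - 5*x - 25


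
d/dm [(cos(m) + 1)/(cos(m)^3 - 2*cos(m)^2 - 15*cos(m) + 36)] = (7*cos(m) + cos(2*m) + 18)*sin(m)/((cos(m) - 3)^3*(cos(m) + 4)^2)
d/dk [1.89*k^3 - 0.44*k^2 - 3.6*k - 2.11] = 5.67*k^2 - 0.88*k - 3.6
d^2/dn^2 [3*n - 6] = 0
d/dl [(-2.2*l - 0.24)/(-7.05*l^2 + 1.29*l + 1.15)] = (15.51*l^2 - 2.838*l - (2.2*l + 0.24)*(14.1*l - 1.29) - 2.53)/(-7.05*l^2 + 1.29*l + 1.15)^2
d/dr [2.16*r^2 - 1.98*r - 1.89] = 4.32*r - 1.98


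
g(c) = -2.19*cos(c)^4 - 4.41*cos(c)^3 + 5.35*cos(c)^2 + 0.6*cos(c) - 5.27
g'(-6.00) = 2.54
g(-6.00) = -5.53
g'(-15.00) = -7.36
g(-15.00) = -1.43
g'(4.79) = 1.34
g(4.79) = -5.19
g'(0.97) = -0.69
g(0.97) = -4.24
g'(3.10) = 0.61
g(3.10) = 1.69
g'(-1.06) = 1.44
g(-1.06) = -4.34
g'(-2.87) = -3.80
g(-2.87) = 1.17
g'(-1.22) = 2.22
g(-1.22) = -4.64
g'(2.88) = 3.67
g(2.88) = 1.21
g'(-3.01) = -1.90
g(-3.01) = 1.57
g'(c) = 8.76*sin(c)*cos(c)^3 + 13.23*sin(c)*cos(c)^2 - 10.7*sin(c)*cos(c) - 0.6*sin(c) = (8.76*cos(c)^3 + 13.23*cos(c)^2 - 10.7*cos(c) - 0.6)*sin(c)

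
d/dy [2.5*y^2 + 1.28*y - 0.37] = 5.0*y + 1.28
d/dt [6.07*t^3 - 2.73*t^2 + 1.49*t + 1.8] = 18.21*t^2 - 5.46*t + 1.49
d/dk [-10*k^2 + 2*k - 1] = 2 - 20*k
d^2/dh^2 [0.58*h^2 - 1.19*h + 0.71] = 1.16000000000000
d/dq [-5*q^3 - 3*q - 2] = -15*q^2 - 3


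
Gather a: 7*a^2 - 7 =7*a^2 - 7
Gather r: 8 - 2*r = 8 - 2*r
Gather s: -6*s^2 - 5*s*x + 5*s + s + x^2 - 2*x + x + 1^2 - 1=-6*s^2 + s*(6 - 5*x) + x^2 - x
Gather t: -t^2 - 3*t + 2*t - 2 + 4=-t^2 - t + 2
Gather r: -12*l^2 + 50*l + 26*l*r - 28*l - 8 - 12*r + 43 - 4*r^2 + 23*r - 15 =-12*l^2 + 22*l - 4*r^2 + r*(26*l + 11) + 20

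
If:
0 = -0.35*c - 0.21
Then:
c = -0.60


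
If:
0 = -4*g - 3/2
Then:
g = -3/8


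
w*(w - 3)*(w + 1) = w^3 - 2*w^2 - 3*w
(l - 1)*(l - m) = l^2 - l*m - l + m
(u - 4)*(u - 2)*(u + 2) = u^3 - 4*u^2 - 4*u + 16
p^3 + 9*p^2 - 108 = (p - 3)*(p + 6)^2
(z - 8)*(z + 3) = z^2 - 5*z - 24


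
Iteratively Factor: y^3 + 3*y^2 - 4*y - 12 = (y - 2)*(y^2 + 5*y + 6) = (y - 2)*(y + 3)*(y + 2)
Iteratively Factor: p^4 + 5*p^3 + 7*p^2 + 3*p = (p + 1)*(p^3 + 4*p^2 + 3*p) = p*(p + 1)*(p^2 + 4*p + 3) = p*(p + 1)*(p + 3)*(p + 1)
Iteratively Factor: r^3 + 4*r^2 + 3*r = (r + 3)*(r^2 + r) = r*(r + 3)*(r + 1)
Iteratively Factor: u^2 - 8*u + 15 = (u - 3)*(u - 5)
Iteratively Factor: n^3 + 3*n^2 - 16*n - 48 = (n - 4)*(n^2 + 7*n + 12) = (n - 4)*(n + 4)*(n + 3)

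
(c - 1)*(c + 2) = c^2 + c - 2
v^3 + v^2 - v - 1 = (v - 1)*(v + 1)^2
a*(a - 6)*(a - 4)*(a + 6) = a^4 - 4*a^3 - 36*a^2 + 144*a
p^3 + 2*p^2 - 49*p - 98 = (p - 7)*(p + 2)*(p + 7)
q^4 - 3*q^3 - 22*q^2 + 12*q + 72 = (q - 6)*(q - 2)*(q + 2)*(q + 3)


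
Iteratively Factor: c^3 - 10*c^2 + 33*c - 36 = (c - 3)*(c^2 - 7*c + 12) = (c - 3)^2*(c - 4)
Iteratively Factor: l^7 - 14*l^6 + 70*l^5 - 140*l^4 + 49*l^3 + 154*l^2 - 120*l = (l - 2)*(l^6 - 12*l^5 + 46*l^4 - 48*l^3 - 47*l^2 + 60*l) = (l - 2)*(l + 1)*(l^5 - 13*l^4 + 59*l^3 - 107*l^2 + 60*l) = (l - 2)*(l - 1)*(l + 1)*(l^4 - 12*l^3 + 47*l^2 - 60*l) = l*(l - 2)*(l - 1)*(l + 1)*(l^3 - 12*l^2 + 47*l - 60) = l*(l - 3)*(l - 2)*(l - 1)*(l + 1)*(l^2 - 9*l + 20) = l*(l - 4)*(l - 3)*(l - 2)*(l - 1)*(l + 1)*(l - 5)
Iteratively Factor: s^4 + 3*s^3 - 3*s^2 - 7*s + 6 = (s - 1)*(s^3 + 4*s^2 + s - 6) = (s - 1)*(s + 2)*(s^2 + 2*s - 3) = (s - 1)^2*(s + 2)*(s + 3)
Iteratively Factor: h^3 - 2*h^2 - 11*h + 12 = (h - 4)*(h^2 + 2*h - 3) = (h - 4)*(h + 3)*(h - 1)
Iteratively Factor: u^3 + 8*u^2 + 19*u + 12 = (u + 3)*(u^2 + 5*u + 4) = (u + 1)*(u + 3)*(u + 4)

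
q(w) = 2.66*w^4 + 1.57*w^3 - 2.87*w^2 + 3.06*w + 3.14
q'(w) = 10.64*w^3 + 4.71*w^2 - 5.74*w + 3.06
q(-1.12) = -1.91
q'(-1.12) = 0.45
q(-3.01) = 143.46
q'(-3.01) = -227.15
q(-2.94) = 128.17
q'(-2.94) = -209.74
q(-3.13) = 172.61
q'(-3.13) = -259.10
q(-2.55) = 63.11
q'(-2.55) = -128.10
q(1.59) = 24.06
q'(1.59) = 48.61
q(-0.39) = 1.48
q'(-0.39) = 5.38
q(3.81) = 620.48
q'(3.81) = 638.02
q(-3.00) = 141.20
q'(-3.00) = -224.61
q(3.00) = 244.34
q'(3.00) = 315.51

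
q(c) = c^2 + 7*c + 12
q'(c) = 2*c + 7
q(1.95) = 29.45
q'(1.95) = 10.90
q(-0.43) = 9.17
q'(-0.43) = 6.14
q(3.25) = 45.31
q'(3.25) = 13.50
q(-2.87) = 0.15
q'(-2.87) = 1.26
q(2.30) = 33.39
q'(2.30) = 11.60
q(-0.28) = 10.12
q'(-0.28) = 6.44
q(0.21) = 13.51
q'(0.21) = 7.42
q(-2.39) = 0.98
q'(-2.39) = 2.22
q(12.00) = 240.00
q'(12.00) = 31.00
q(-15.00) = 132.00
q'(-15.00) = -23.00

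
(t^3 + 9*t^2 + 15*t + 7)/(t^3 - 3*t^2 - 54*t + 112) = (t^2 + 2*t + 1)/(t^2 - 10*t + 16)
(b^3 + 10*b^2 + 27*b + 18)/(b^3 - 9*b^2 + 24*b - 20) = (b^3 + 10*b^2 + 27*b + 18)/(b^3 - 9*b^2 + 24*b - 20)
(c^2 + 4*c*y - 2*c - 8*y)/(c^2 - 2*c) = (c + 4*y)/c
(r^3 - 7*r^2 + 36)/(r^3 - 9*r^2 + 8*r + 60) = (r - 3)/(r - 5)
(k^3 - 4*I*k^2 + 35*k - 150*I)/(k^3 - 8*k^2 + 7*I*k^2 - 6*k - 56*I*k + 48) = (k^2 - 10*I*k - 25)/(k^2 + k*(-8 + I) - 8*I)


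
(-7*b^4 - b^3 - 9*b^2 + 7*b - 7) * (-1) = 7*b^4 + b^3 + 9*b^2 - 7*b + 7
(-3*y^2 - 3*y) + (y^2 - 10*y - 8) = -2*y^2 - 13*y - 8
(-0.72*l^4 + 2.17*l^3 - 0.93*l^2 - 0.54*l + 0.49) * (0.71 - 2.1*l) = 1.512*l^5 - 5.0682*l^4 + 3.4937*l^3 + 0.4737*l^2 - 1.4124*l + 0.3479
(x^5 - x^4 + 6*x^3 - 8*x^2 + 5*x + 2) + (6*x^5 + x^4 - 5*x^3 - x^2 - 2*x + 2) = 7*x^5 + x^3 - 9*x^2 + 3*x + 4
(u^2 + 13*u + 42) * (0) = 0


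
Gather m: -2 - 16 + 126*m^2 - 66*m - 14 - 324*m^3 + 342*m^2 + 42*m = -324*m^3 + 468*m^2 - 24*m - 32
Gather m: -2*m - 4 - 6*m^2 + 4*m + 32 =-6*m^2 + 2*m + 28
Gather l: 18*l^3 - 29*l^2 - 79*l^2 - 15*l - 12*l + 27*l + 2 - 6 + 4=18*l^3 - 108*l^2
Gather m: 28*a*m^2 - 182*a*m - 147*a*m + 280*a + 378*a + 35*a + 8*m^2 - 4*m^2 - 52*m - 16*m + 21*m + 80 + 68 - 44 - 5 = 693*a + m^2*(28*a + 4) + m*(-329*a - 47) + 99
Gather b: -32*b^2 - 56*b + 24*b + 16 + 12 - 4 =-32*b^2 - 32*b + 24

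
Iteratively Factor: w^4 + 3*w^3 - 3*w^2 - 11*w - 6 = (w + 3)*(w^3 - 3*w - 2) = (w + 1)*(w + 3)*(w^2 - w - 2) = (w + 1)^2*(w + 3)*(w - 2)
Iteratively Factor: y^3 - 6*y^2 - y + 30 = (y - 5)*(y^2 - y - 6) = (y - 5)*(y + 2)*(y - 3)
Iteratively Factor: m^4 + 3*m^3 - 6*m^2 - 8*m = (m + 1)*(m^3 + 2*m^2 - 8*m) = m*(m + 1)*(m^2 + 2*m - 8) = m*(m + 1)*(m + 4)*(m - 2)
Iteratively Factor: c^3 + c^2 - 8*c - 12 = (c + 2)*(c^2 - c - 6) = (c + 2)^2*(c - 3)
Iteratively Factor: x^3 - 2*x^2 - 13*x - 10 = (x + 1)*(x^2 - 3*x - 10) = (x + 1)*(x + 2)*(x - 5)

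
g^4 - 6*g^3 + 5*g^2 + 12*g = g*(g - 4)*(g - 3)*(g + 1)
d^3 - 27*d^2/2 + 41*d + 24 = (d - 8)*(d - 6)*(d + 1/2)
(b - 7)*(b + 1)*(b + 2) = b^3 - 4*b^2 - 19*b - 14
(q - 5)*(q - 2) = q^2 - 7*q + 10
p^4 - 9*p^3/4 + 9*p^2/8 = p^2*(p - 3/2)*(p - 3/4)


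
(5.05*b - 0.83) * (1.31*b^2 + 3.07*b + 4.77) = 6.6155*b^3 + 14.4162*b^2 + 21.5404*b - 3.9591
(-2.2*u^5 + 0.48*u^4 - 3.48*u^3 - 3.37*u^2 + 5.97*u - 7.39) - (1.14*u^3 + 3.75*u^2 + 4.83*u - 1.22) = -2.2*u^5 + 0.48*u^4 - 4.62*u^3 - 7.12*u^2 + 1.14*u - 6.17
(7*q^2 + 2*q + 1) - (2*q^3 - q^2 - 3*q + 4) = -2*q^3 + 8*q^2 + 5*q - 3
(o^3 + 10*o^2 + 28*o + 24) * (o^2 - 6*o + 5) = o^5 + 4*o^4 - 27*o^3 - 94*o^2 - 4*o + 120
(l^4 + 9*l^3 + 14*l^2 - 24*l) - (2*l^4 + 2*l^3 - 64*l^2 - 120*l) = -l^4 + 7*l^3 + 78*l^2 + 96*l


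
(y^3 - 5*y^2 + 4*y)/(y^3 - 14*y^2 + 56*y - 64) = y*(y - 1)/(y^2 - 10*y + 16)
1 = 1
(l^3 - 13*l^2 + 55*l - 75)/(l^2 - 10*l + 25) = l - 3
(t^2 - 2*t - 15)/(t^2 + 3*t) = (t - 5)/t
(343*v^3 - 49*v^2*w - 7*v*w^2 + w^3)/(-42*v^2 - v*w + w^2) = (-49*v^2 + w^2)/(6*v + w)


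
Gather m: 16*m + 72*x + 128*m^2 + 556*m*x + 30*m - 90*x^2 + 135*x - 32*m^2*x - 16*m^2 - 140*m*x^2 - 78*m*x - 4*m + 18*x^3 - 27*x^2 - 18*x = m^2*(112 - 32*x) + m*(-140*x^2 + 478*x + 42) + 18*x^3 - 117*x^2 + 189*x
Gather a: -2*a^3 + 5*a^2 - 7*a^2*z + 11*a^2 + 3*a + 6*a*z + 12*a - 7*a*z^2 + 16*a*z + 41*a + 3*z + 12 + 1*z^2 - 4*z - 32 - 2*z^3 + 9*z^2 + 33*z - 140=-2*a^3 + a^2*(16 - 7*z) + a*(-7*z^2 + 22*z + 56) - 2*z^3 + 10*z^2 + 32*z - 160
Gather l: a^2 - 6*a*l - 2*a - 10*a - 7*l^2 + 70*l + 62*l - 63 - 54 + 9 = a^2 - 12*a - 7*l^2 + l*(132 - 6*a) - 108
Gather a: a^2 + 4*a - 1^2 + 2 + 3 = a^2 + 4*a + 4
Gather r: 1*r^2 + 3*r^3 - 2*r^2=3*r^3 - r^2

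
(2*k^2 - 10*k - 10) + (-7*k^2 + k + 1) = -5*k^2 - 9*k - 9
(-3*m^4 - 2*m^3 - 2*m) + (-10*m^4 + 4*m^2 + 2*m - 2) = -13*m^4 - 2*m^3 + 4*m^2 - 2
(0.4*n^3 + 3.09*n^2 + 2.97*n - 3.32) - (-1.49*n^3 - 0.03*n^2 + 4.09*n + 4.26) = 1.89*n^3 + 3.12*n^2 - 1.12*n - 7.58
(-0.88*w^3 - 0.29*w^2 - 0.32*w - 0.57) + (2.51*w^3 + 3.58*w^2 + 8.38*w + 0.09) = 1.63*w^3 + 3.29*w^2 + 8.06*w - 0.48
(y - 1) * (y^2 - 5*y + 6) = y^3 - 6*y^2 + 11*y - 6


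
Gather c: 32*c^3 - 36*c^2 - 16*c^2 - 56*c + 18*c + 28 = 32*c^3 - 52*c^2 - 38*c + 28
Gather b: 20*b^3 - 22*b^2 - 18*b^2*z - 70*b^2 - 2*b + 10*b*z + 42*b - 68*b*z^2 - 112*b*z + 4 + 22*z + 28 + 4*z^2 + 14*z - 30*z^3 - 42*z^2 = 20*b^3 + b^2*(-18*z - 92) + b*(-68*z^2 - 102*z + 40) - 30*z^3 - 38*z^2 + 36*z + 32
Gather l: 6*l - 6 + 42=6*l + 36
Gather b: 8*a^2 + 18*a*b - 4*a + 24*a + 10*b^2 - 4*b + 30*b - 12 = 8*a^2 + 20*a + 10*b^2 + b*(18*a + 26) - 12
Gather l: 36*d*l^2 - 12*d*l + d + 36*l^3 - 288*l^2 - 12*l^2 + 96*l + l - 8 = d + 36*l^3 + l^2*(36*d - 300) + l*(97 - 12*d) - 8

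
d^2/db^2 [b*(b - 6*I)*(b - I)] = 6*b - 14*I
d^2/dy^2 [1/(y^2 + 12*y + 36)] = 6/(y^4 + 24*y^3 + 216*y^2 + 864*y + 1296)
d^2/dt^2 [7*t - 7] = 0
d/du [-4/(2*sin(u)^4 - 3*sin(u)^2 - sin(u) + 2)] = -4*(2*sin(3*u) + 1)*cos(u)/(2*sin(u)^4 - 3*sin(u)^2 - sin(u) + 2)^2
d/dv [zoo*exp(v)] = zoo*exp(v)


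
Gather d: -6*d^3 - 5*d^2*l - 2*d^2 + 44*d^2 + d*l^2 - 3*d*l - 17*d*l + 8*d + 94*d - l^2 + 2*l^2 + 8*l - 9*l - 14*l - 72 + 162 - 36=-6*d^3 + d^2*(42 - 5*l) + d*(l^2 - 20*l + 102) + l^2 - 15*l + 54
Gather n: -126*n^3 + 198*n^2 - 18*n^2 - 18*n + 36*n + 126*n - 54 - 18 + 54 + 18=-126*n^3 + 180*n^2 + 144*n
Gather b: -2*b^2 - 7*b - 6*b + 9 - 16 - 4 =-2*b^2 - 13*b - 11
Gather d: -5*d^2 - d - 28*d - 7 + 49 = -5*d^2 - 29*d + 42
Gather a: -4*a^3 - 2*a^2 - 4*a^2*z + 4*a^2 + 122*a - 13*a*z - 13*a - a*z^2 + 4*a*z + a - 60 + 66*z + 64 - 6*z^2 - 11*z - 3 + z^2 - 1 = -4*a^3 + a^2*(2 - 4*z) + a*(-z^2 - 9*z + 110) - 5*z^2 + 55*z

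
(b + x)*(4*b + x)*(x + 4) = 4*b^2*x + 16*b^2 + 5*b*x^2 + 20*b*x + x^3 + 4*x^2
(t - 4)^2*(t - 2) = t^3 - 10*t^2 + 32*t - 32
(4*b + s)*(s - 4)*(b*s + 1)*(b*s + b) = 4*b^3*s^3 - 12*b^3*s^2 - 16*b^3*s + b^2*s^4 - 3*b^2*s^3 - 12*b^2*s - 16*b^2 + b*s^3 - 3*b*s^2 - 4*b*s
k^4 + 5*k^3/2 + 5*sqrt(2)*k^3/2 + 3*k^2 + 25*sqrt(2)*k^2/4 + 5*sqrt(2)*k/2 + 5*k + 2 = (k + 1/2)*(k + 2)*(k + sqrt(2)/2)*(k + 2*sqrt(2))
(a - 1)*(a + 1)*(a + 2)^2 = a^4 + 4*a^3 + 3*a^2 - 4*a - 4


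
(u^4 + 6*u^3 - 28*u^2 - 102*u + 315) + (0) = u^4 + 6*u^3 - 28*u^2 - 102*u + 315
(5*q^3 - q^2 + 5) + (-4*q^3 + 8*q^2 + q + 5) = q^3 + 7*q^2 + q + 10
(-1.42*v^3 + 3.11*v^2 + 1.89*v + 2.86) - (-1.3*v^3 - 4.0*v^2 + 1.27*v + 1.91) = -0.12*v^3 + 7.11*v^2 + 0.62*v + 0.95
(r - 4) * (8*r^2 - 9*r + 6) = 8*r^3 - 41*r^2 + 42*r - 24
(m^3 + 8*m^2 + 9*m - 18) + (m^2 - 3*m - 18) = m^3 + 9*m^2 + 6*m - 36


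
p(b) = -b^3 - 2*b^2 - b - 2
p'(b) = -3*b^2 - 4*b - 1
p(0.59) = -3.49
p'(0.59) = -4.40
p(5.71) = -259.09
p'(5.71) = -121.65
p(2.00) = -20.00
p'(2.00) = -21.00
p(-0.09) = -1.93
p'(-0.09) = -0.66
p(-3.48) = 19.40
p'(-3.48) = -23.41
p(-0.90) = -1.99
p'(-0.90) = 0.17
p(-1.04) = -2.00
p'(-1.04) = -0.08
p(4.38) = -128.78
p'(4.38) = -76.07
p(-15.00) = 2938.00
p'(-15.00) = -616.00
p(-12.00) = 1450.00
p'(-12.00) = -385.00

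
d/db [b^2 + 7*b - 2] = 2*b + 7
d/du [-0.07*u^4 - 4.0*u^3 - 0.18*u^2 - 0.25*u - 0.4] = -0.28*u^3 - 12.0*u^2 - 0.36*u - 0.25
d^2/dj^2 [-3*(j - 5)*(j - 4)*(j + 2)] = 42 - 18*j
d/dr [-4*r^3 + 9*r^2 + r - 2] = -12*r^2 + 18*r + 1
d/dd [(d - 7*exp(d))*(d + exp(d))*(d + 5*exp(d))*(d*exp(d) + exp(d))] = (d^4 - 2*d^3*exp(d) + 5*d^3 - 111*d^2*exp(2*d) - 5*d^2*exp(d) + 3*d^2 - 140*d*exp(3*d) - 185*d*exp(2*d) - 2*d*exp(d) - 175*exp(3*d) - 37*exp(2*d))*exp(d)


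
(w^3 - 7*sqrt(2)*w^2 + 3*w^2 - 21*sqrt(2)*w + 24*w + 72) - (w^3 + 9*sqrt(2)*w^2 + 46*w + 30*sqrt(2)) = -16*sqrt(2)*w^2 + 3*w^2 - 21*sqrt(2)*w - 22*w - 30*sqrt(2) + 72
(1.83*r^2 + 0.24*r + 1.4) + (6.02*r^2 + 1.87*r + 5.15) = 7.85*r^2 + 2.11*r + 6.55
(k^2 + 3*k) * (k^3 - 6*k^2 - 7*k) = k^5 - 3*k^4 - 25*k^3 - 21*k^2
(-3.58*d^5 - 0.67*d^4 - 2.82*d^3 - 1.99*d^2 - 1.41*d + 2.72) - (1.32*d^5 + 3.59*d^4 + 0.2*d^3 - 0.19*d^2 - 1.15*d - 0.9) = -4.9*d^5 - 4.26*d^4 - 3.02*d^3 - 1.8*d^2 - 0.26*d + 3.62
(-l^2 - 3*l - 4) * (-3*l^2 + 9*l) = 3*l^4 - 15*l^2 - 36*l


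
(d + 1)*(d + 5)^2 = d^3 + 11*d^2 + 35*d + 25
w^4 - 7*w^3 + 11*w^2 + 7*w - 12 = (w - 4)*(w - 3)*(w - 1)*(w + 1)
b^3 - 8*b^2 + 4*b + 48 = (b - 6)*(b - 4)*(b + 2)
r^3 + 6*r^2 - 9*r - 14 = (r - 2)*(r + 1)*(r + 7)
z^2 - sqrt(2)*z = z*(z - sqrt(2))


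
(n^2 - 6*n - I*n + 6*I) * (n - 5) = n^3 - 11*n^2 - I*n^2 + 30*n + 11*I*n - 30*I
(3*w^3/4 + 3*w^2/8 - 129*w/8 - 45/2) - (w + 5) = 3*w^3/4 + 3*w^2/8 - 137*w/8 - 55/2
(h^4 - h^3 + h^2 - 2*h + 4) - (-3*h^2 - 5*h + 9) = h^4 - h^3 + 4*h^2 + 3*h - 5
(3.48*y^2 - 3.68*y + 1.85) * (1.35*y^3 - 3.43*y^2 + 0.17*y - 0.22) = 4.698*y^5 - 16.9044*y^4 + 15.7115*y^3 - 7.7367*y^2 + 1.1241*y - 0.407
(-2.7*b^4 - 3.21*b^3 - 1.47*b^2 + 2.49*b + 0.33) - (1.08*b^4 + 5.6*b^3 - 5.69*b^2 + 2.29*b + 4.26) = -3.78*b^4 - 8.81*b^3 + 4.22*b^2 + 0.2*b - 3.93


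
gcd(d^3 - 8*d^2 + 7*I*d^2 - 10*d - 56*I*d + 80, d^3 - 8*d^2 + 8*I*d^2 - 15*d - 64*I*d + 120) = d^2 + d*(-8 + 5*I) - 40*I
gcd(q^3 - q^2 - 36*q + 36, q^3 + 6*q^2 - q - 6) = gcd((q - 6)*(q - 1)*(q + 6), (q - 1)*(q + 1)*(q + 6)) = q^2 + 5*q - 6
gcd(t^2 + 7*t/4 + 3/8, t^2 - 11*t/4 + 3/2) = 1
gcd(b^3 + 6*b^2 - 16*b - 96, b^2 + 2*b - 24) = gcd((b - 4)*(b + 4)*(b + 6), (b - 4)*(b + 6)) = b^2 + 2*b - 24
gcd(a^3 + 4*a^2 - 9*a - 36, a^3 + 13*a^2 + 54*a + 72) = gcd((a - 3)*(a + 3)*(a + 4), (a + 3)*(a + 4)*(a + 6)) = a^2 + 7*a + 12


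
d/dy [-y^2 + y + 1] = 1 - 2*y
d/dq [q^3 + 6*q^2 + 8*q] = 3*q^2 + 12*q + 8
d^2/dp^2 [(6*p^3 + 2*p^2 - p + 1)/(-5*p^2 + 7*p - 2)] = 6*(-93*p^3 + 79*p^2 + p - 11)/(125*p^6 - 525*p^5 + 885*p^4 - 763*p^3 + 354*p^2 - 84*p + 8)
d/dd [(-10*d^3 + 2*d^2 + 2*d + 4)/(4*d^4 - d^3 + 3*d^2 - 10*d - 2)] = 2*(20*d^6 - 8*d^5 - 26*d^4 + 70*d^3 + 23*d^2 - 16*d + 18)/(16*d^8 - 8*d^7 + 25*d^6 - 86*d^5 + 13*d^4 - 56*d^3 + 88*d^2 + 40*d + 4)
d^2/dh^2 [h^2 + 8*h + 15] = 2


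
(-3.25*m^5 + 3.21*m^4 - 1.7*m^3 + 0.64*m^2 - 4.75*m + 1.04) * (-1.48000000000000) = 4.81*m^5 - 4.7508*m^4 + 2.516*m^3 - 0.9472*m^2 + 7.03*m - 1.5392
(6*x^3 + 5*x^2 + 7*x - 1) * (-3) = -18*x^3 - 15*x^2 - 21*x + 3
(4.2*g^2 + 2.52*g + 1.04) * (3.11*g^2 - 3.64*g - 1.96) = 13.062*g^4 - 7.4508*g^3 - 14.1704*g^2 - 8.7248*g - 2.0384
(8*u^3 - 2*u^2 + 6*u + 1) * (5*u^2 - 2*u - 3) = 40*u^5 - 26*u^4 + 10*u^3 - u^2 - 20*u - 3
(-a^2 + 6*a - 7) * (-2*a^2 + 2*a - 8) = 2*a^4 - 14*a^3 + 34*a^2 - 62*a + 56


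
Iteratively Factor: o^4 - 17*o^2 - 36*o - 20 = (o + 1)*(o^3 - o^2 - 16*o - 20) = (o + 1)*(o + 2)*(o^2 - 3*o - 10) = (o + 1)*(o + 2)^2*(o - 5)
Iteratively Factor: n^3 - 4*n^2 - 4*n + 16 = (n - 2)*(n^2 - 2*n - 8) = (n - 2)*(n + 2)*(n - 4)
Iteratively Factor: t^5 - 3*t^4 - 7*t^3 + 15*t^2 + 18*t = (t + 2)*(t^4 - 5*t^3 + 3*t^2 + 9*t) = t*(t + 2)*(t^3 - 5*t^2 + 3*t + 9) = t*(t - 3)*(t + 2)*(t^2 - 2*t - 3) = t*(t - 3)*(t + 1)*(t + 2)*(t - 3)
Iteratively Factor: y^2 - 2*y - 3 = (y + 1)*(y - 3)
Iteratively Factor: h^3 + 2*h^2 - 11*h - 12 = (h + 4)*(h^2 - 2*h - 3) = (h - 3)*(h + 4)*(h + 1)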